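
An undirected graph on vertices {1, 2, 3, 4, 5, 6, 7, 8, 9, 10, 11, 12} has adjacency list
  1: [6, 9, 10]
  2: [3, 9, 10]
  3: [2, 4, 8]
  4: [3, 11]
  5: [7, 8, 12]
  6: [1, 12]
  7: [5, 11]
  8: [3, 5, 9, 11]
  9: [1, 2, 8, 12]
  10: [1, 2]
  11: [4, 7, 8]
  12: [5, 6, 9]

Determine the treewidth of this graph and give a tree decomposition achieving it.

Treewidth 3.
One optimal decomposition is:
Bags: B1 = {1, 6, 10, 12}  B2 = {1, 9, 10, 12}  B3 = {2, 9, 10, 12}  B4 = {2, 5, 9, 12}  B5 = {2, 5, 8, 9}  B6 = {2, 3, 5, 8}  B7 = {3, 5, 7, 8}  B8 = {3, 7, 8, 11}  B9 = {3, 4, 7, 11}
Tree: B1–B2, B2–B3, B3–B4, B4–B5, B5–B6, B6–B7, B7–B8, B8–B9

The largest bag has 4 vertices, giving width 3; this decomposition certifies tw(G) ≤ 3. For the lower bound: the 4 vertex sets {1,6,10}, {12}, {9}, {2,3,5,8} are disjoint, each induces a connected subgraph, and every pair is joined by at least one edge of G. Contracting each set to a single vertex therefore yields K_{4} as a minor, and since treewidth is minor-monotone, tw(G) ≥ tw(K_{4}) = 3. Hence tw(G) = 3 exactly.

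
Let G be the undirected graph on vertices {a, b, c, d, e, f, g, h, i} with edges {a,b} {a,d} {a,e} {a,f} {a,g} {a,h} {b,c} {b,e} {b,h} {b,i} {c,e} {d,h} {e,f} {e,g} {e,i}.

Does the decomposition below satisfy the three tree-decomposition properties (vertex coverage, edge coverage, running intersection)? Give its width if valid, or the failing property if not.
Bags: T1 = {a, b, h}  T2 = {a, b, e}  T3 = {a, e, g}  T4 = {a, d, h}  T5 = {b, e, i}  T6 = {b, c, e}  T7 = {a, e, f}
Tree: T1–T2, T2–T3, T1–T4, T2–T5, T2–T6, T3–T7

Yes; width 2.

Vertex coverage: the bags together contain {a, b, c, d, e, f, g, h, i}, the full vertex set. Edge coverage: each edge of G has both endpoints in at least one bag. Running intersection: for every vertex, the bags containing it form a connected subtree. All three properties hold, so this is a valid tree decomposition of width max|bag| − 1 = 2, and hence tw(G) ≤ 2.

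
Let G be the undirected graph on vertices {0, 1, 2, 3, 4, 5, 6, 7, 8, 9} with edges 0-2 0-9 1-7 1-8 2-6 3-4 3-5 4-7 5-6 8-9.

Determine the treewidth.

2

A width-2 tree decomposition is:
Bags: B1 = {1, 4, 7}  B2 = {1, 4, 8}  B3 = {4, 8, 9}  B4 = {0, 4, 9}  B5 = {0, 2, 4}  B6 = {2, 4, 6}  B7 = {4, 5, 6}  B8 = {3, 4, 5}
Tree: B1–B2, B2–B3, B3–B4, B4–B5, B5–B6, B6–B7, B7–B8
The largest bag has 3 vertices, giving width 2; this decomposition certifies tw(G) ≤ 2. Since 4–7–1–8–9–0–2–6–5–3–4 is a cycle in G, G is not acyclic. Forests are exactly the graphs of treewidth ≤ 1, so tw(G) ≥ 2. The upper and lower bounds meet at 2, so that is the treewidth.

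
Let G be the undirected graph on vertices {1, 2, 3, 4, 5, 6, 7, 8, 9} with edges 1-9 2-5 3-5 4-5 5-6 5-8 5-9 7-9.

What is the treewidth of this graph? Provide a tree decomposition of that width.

Treewidth 1.
Bags: B1 = {4, 5}  B2 = {3, 5}  B3 = {5, 9}  B4 = {5, 8}  B5 = {2, 5}  B6 = {1, 9}  B7 = {7, 9}  B8 = {5, 6}
Tree: B1–B2, B1–B3, B1–B4, B2–B5, B3–B6, B3–B7, B4–B8

Every bag has size at most 2, so the width is 2 − 1 = 1 and tw(G) ≤ 1. Since G has at least one edge (e.g. 4–5), it is not an edgeless graph, so tw(G) ≥ 1. Combining the bounds, tw(G) = 1.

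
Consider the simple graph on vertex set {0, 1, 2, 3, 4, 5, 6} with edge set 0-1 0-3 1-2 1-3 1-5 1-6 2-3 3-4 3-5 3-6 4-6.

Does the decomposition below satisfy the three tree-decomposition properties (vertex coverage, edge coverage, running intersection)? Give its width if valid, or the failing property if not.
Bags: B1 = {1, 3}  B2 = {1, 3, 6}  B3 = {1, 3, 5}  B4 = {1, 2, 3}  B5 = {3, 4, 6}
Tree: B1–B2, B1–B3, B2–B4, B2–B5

No — vertex 0 appears in no bag.

A tree decomposition must satisfy three properties: every vertex lies in some bag; for every edge, both endpoints lie together in some bag; and for every vertex, the bags containing it form a connected subtree. Here vertex 0 appears in no bag, so the decomposition is invalid.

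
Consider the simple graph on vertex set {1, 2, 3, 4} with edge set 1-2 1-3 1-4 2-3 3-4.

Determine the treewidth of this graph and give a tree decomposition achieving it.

The largest bag has 3 vertices, giving width 2; this decomposition certifies tw(G) ≤ 2. For the lower bound, the 3 vertices {1, 2, 3} are pairwise adjacent, and any tree decomposition puts a clique entirely inside one bag — forcing width ≥ 2. Hence tw(G) = 2 exactly.

Treewidth 2.
One optimal decomposition is:
Bags: B1 = {1, 2, 3}  B2 = {1, 3, 4}
Tree: B1–B2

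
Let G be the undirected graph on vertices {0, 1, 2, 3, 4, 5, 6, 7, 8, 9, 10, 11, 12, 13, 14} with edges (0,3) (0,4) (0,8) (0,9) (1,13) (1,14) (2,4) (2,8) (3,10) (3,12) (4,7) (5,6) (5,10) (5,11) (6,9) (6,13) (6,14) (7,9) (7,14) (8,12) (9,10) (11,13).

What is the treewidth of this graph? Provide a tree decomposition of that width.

The largest bag has 4 vertices, giving width 3; this decomposition certifies tw(G) ≤ 3. For the lower bound: the 4 vertex sets {1,11,13}, {5}, {6}, {7,9,10,14} are disjoint, each induces a connected subgraph, and every pair is joined by at least one edge of G. Contracting each set to a single vertex therefore yields K_{4} as a minor, and since treewidth is minor-monotone, tw(G) ≥ tw(K_{4}) = 3. Combining the bounds, tw(G) = 3.

Treewidth 3.
One optimal decomposition is:
Bags: B1 = {1, 5, 11, 13}  B2 = {1, 5, 6, 13}  B3 = {1, 5, 6, 14}  B4 = {5, 6, 10, 14}  B5 = {6, 9, 10, 14}  B6 = {7, 9, 10, 14}  B7 = {3, 7, 9, 10}  B8 = {0, 3, 7, 9}  B9 = {0, 3, 4, 7}  B10 = {0, 3, 4, 12}  B11 = {0, 4, 8, 12}  B12 = {2, 4, 8, 12}
Tree: B1–B2, B2–B3, B3–B4, B4–B5, B5–B6, B6–B7, B7–B8, B8–B9, B9–B10, B10–B11, B11–B12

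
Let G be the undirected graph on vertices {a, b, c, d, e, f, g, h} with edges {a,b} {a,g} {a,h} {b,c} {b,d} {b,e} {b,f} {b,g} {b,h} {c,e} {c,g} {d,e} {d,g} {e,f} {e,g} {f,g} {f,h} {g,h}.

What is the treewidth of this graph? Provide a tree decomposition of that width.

Treewidth 3.
One such decomposition:
Bags: B1 = {a, b, g, h}  B2 = {b, f, g, h}  B3 = {b, e, f, g}  B4 = {b, c, e, g}  B5 = {b, d, e, g}
Tree: B1–B2, B2–B3, B3–B4, B3–B5

Each bag holds 4 vertices, so the decomposition has width 3, which upper-bounds the treewidth. Conversely, {b, d, e, g} is a clique of size 4, and the vertices of any clique must share a bag in every tree decomposition; so some bag has ≥ 4 vertices and tw(G) ≥ 3. Combining the bounds, tw(G) = 3.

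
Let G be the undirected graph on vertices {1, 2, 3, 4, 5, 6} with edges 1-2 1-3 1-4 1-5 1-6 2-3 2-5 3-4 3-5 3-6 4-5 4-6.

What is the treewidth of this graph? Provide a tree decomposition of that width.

Each bag holds 4 vertices, so the decomposition has width 3, which upper-bounds the treewidth. Conversely, {1, 2, 3, 5} is a clique of size 4, and the vertices of any clique must share a bag in every tree decomposition; so some bag has ≥ 4 vertices and tw(G) ≥ 3. Hence tw(G) = 3 exactly.

Treewidth 3.
Bags: B1 = {1, 2, 3, 5}  B2 = {1, 3, 4, 5}  B3 = {1, 3, 4, 6}
Tree: B1–B2, B2–B3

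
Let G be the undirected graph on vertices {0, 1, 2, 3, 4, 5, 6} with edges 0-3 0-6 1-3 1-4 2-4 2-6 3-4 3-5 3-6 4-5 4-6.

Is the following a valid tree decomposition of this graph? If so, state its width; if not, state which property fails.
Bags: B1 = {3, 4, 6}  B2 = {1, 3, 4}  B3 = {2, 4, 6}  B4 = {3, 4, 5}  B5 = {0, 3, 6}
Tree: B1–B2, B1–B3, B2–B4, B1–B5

Yes; width 2.

Every vertex of G appears in some bag (union = {0, 1, 2, 3, 4, 5, 6}); every edge is covered by a bag; and for each vertex v the set of bags containing v is connected in the bag tree. The decomposition is therefore valid. The largest bag has 3 vertices, so the width is 2.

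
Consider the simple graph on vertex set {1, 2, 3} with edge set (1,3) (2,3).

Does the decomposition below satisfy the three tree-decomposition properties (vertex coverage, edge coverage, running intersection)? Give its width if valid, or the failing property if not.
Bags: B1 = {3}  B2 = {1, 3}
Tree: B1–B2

A tree decomposition must satisfy three properties: every vertex lies in some bag; for every edge, both endpoints lie together in some bag; and for every vertex, the bags containing it form a connected subtree. Here vertex 2 appears in no bag, so the decomposition is invalid.

No — vertex 2 appears in no bag.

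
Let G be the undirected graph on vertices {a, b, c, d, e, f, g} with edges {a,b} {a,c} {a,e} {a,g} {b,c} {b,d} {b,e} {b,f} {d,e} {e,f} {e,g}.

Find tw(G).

2

A width-2 tree decomposition is:
Bags: B1 = {b, d, e}  B2 = {a, b, e}  B3 = {a, e, g}  B4 = {b, e, f}  B5 = {a, b, c}
Tree: B1–B2, B2–B3, B2–B4, B2–B5
Each bag holds 3 vertices, so the decomposition has width 2, which upper-bounds the treewidth. For the lower bound, the 3 vertices {a, e, g} are pairwise adjacent, and any tree decomposition puts a clique entirely inside one bag — forcing width ≥ 2. Hence tw(G) = 2 exactly.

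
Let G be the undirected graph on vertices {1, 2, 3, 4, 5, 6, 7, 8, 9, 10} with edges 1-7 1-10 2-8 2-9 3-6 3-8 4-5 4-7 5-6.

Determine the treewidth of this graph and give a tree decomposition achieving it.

Treewidth 1.
One such decomposition:
Bags: B1 = {2, 9}  B2 = {2, 8}  B3 = {3, 8}  B4 = {3, 6}  B5 = {5, 6}  B6 = {4, 5}  B7 = {4, 7}  B8 = {1, 7}  B9 = {1, 10}
Tree: B1–B2, B2–B3, B3–B4, B4–B5, B5–B6, B6–B7, B7–B8, B8–B9

Every bag has size at most 2, so the width is 2 − 1 = 1 and tw(G) ≤ 1. G has an edge, so its treewidth is at least 1. Combining the bounds, tw(G) = 1.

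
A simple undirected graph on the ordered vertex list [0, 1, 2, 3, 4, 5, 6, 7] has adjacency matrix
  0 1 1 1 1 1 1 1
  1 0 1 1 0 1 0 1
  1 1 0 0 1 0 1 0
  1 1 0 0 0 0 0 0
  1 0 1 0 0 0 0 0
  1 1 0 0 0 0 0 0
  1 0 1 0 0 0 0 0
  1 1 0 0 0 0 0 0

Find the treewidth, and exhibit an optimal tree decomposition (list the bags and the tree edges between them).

Treewidth 2.
One optimal decomposition is:
Bags: B1 = {0, 1, 3}  B2 = {0, 1, 2}  B3 = {0, 1, 5}  B4 = {0, 2, 4}  B5 = {0, 2, 6}  B6 = {0, 1, 7}
Tree: B1–B2, B2–B3, B2–B4, B2–B5, B2–B6

Each bag holds 3 vertices, so the decomposition has width 2, which upper-bounds the treewidth. Conversely, {0, 1, 2} is a clique of size 3, and the vertices of any clique must share a bag in every tree decomposition; so some bag has ≥ 3 vertices and tw(G) ≥ 2. Therefore the treewidth is 2.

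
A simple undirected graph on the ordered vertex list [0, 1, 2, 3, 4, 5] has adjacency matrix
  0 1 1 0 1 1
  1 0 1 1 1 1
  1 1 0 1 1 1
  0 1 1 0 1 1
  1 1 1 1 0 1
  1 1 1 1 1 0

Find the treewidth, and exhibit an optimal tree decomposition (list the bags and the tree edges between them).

Treewidth 4.
One such decomposition:
Bags: B1 = {0, 1, 2, 4, 5}  B2 = {1, 2, 3, 4, 5}
Tree: B1–B2

Every bag has size at most 5, so the width is 5 − 1 = 4 and tw(G) ≤ 4. Conversely, {0, 1, 2, 4, 5} is a clique of size 5, and the vertices of any clique must share a bag in every tree decomposition; so some bag has ≥ 5 vertices and tw(G) ≥ 4. Therefore the treewidth is 4.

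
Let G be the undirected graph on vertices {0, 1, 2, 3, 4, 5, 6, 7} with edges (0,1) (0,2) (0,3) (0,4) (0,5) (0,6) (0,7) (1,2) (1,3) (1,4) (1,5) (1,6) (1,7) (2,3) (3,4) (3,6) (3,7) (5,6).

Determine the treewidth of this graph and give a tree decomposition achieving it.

Treewidth 3.
One optimal decomposition is:
Bags: B1 = {0, 1, 3, 6}  B2 = {0, 1, 3, 4}  B3 = {0, 1, 2, 3}  B4 = {0, 1, 3, 7}  B5 = {0, 1, 5, 6}
Tree: B1–B2, B2–B3, B1–B4, B1–B5

Every bag has size at most 4, so the width is 4 − 1 = 3 and tw(G) ≤ 3. On the other hand G contains the 4-clique {0, 1, 2, 3}. A clique must lie in a single bag of any decomposition, so no decomposition can have width below 3. Hence tw(G) = 3 exactly.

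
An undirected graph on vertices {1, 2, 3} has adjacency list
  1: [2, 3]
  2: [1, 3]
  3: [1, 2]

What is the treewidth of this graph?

A width-2 tree decomposition is:
Bags: B1 = {1, 2, 3}
Tree: (single bag)
A single bag containing all 3 vertices is trivially a valid decomposition of width 2. On the other hand G contains the 3-clique {1, 2, 3}. A clique must lie in a single bag of any decomposition, so no decomposition can have width below 2. Therefore the treewidth is 2.

2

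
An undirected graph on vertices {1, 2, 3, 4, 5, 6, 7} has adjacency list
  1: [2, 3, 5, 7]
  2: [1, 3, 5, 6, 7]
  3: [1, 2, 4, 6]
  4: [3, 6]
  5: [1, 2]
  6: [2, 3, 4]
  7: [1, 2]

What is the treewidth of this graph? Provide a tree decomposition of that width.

Treewidth 2.
One such decomposition:
Bags: B1 = {1, 2, 3}  B2 = {1, 2, 7}  B3 = {2, 3, 6}  B4 = {1, 2, 5}  B5 = {3, 4, 6}
Tree: B1–B2, B1–B3, B1–B4, B3–B5

The largest bag has 3 vertices, giving width 2; this decomposition certifies tw(G) ≤ 2. Conversely, {1, 2, 3} is a clique of size 3, and the vertices of any clique must share a bag in every tree decomposition; so some bag has ≥ 3 vertices and tw(G) ≥ 2. Combining the bounds, tw(G) = 2.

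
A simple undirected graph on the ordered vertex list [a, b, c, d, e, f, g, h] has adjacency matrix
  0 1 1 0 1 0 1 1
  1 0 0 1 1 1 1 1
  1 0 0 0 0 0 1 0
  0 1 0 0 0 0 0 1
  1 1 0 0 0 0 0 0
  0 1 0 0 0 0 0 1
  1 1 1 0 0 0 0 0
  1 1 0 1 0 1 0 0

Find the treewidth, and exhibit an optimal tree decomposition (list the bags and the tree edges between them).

The largest bag has 3 vertices, giving width 2; this decomposition certifies tw(G) ≤ 2. For the lower bound, the 3 vertices {a, c, g} are pairwise adjacent, and any tree decomposition puts a clique entirely inside one bag — forcing width ≥ 2. Therefore the treewidth is 2.

Treewidth 2.
Bags: B1 = {a, b, g}  B2 = {a, b, e}  B3 = {a, b, h}  B4 = {b, d, h}  B5 = {a, c, g}  B6 = {b, f, h}
Tree: B1–B2, B2–B3, B3–B4, B1–B5, B3–B6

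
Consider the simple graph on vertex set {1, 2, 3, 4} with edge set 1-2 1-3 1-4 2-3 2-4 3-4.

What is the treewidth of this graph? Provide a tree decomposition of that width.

With just one bag of size 4, the width is 4 − 1 = 3, so tw(G) ≤ 3. On the other hand G contains the 4-clique {1, 2, 3, 4}. A clique must lie in a single bag of any decomposition, so no decomposition can have width below 3. Therefore the treewidth is 3.

Treewidth 3.
One optimal decomposition is:
Bags: B1 = {1, 2, 3, 4}
Tree: (single bag)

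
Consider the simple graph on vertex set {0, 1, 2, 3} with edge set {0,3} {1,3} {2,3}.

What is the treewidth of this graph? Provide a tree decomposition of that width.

Treewidth 1.
One such decomposition:
Bags: B1 = {1, 3}  B2 = {0, 3}  B3 = {2, 3}
Tree: B1–B2, B2–B3

Each bag holds 2 vertices, so the decomposition has width 1, which upper-bounds the treewidth. G has an edge, so its treewidth is at least 1. Hence tw(G) = 1 exactly.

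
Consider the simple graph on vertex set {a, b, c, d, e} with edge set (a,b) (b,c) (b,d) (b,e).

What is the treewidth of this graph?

1

A width-1 tree decomposition is:
Bags: B1 = {b, e}  B2 = {a, b}  B3 = {b, d}  B4 = {b, c}
Tree: B1–B2, B1–B3, B2–B4
The largest bag has 2 vertices, giving width 1; this decomposition certifies tw(G) ≤ 1. G has an edge, so its treewidth is at least 1. Therefore the treewidth is 1.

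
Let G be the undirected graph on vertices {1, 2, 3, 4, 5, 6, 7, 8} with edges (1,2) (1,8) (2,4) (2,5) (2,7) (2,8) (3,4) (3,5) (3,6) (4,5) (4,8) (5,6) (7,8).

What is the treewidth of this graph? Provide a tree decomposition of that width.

The largest bag has 3 vertices, giving width 2; this decomposition certifies tw(G) ≤ 2. On the other hand G contains the 3-clique {1, 2, 8}. A clique must lie in a single bag of any decomposition, so no decomposition can have width below 2. Hence tw(G) = 2 exactly.

Treewidth 2.
One optimal decomposition is:
Bags: B1 = {2, 4, 8}  B2 = {1, 2, 8}  B3 = {2, 4, 5}  B4 = {3, 4, 5}  B5 = {2, 7, 8}  B6 = {3, 5, 6}
Tree: B1–B2, B1–B3, B3–B4, B1–B5, B4–B6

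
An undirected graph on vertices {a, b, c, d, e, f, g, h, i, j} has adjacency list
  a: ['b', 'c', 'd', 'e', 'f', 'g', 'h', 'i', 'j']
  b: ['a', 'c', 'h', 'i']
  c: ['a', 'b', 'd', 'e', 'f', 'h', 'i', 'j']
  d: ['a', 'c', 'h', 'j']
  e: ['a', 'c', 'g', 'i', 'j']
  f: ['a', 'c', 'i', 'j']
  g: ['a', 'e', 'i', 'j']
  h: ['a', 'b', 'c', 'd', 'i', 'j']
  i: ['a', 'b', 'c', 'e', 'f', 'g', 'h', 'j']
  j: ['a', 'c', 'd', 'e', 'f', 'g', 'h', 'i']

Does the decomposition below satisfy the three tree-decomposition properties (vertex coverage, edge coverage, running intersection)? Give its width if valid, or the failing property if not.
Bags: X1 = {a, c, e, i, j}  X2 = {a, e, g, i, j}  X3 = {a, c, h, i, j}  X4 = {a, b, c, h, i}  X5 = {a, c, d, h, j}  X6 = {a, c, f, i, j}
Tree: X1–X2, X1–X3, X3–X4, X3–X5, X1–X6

Checking the three conditions: (i) the bags cover all of {a, b, c, d, e, f, g, h, i, j}; (ii) for each edge, some bag contains both endpoints; (iii) the bags containing any fixed vertex form a subtree. All hold, so the decomposition is valid with width 5 − 1 = 4.

Yes; width 4.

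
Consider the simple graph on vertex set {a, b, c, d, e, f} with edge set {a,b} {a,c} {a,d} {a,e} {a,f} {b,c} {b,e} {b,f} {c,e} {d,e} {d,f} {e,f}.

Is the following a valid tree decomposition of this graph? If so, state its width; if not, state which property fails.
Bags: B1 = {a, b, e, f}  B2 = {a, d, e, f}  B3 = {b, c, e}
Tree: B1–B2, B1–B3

A tree decomposition must satisfy three properties: every vertex lies in some bag; for every edge, both endpoints lie together in some bag; and for every vertex, the bags containing it form a connected subtree. Here edge (a,c) lies in no bag, so the decomposition is invalid.

No — edge (a,c) lies in no bag.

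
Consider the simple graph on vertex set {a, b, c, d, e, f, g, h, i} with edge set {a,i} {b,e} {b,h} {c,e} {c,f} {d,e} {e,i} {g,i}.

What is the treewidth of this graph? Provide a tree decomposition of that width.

The largest bag has 2 vertices, giving width 1; this decomposition certifies tw(G) ≤ 1. G has an edge, so its treewidth is at least 1. Hence tw(G) = 1 exactly.

Treewidth 1.
One optimal decomposition is:
Bags: B1 = {c, e}  B2 = {e, i}  B3 = {b, e}  B4 = {c, f}  B5 = {g, i}  B6 = {b, h}  B7 = {d, e}  B8 = {a, i}
Tree: B1–B2, B1–B3, B1–B4, B2–B5, B3–B6, B1–B7, B5–B8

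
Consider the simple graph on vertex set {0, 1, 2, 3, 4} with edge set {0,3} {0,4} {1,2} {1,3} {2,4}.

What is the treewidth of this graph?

2

A width-2 tree decomposition is:
Bags: B1 = {0, 2, 4}  B2 = {0, 2, 3}  B3 = {1, 2, 3}
Tree: B1–B2, B2–B3
Each bag holds 3 vertices, so the decomposition has width 2, which upper-bounds the treewidth. The edges 2–4–0–3–1–2 form a cycle, so G is not a tree and its treewidth is at least 2. Hence tw(G) = 2 exactly.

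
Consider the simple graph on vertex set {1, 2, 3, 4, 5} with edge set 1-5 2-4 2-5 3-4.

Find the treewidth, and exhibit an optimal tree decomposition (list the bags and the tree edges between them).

Treewidth 1.
Bags: B1 = {1, 5}  B2 = {2, 5}  B3 = {2, 4}  B4 = {3, 4}
Tree: B1–B2, B2–B3, B3–B4

Every bag has size at most 2, so the width is 2 − 1 = 1 and tw(G) ≤ 1. Any graph with an edge has treewidth ≥ 1, and G has the edge 1–5. Therefore the treewidth is 1.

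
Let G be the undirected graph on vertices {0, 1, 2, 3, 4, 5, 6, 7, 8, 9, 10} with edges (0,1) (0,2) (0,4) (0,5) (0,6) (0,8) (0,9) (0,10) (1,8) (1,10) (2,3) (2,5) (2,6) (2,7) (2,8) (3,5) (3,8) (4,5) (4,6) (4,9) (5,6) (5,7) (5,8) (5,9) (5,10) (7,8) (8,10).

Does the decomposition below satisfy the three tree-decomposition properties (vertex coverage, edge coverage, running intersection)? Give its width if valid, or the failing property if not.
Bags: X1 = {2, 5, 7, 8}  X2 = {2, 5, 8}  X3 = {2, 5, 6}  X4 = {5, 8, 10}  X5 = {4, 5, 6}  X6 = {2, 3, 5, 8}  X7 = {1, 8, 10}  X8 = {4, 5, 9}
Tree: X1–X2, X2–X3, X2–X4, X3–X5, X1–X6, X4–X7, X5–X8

A tree decomposition must satisfy three properties: every vertex lies in some bag; for every edge, both endpoints lie together in some bag; and for every vertex, the bags containing it form a connected subtree. Here vertex 0 appears in no bag, so the decomposition is invalid.

No — vertex 0 appears in no bag.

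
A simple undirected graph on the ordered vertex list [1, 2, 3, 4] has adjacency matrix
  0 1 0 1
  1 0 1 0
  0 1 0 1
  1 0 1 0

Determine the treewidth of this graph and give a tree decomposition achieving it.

Every bag has size at most 3, so the width is 3 − 1 = 2 and tw(G) ≤ 2. Since 1–2–3–4–1 is a cycle in G, G is not acyclic. Forests are exactly the graphs of treewidth ≤ 1, so tw(G) ≥ 2. Therefore the treewidth is 2.

Treewidth 2.
Bags: B1 = {1, 2, 3}  B2 = {1, 3, 4}
Tree: B1–B2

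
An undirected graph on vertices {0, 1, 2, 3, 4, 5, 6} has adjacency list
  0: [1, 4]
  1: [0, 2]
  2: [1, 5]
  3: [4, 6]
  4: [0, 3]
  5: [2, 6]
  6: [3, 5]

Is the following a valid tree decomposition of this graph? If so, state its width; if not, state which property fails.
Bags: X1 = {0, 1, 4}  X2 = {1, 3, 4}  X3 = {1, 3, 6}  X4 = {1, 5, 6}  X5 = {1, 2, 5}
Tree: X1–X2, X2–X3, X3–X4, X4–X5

Yes; width 2.

Vertex coverage: the bags together contain {0, 1, 2, 3, 4, 5, 6}, the full vertex set. Edge coverage: each edge of G has both endpoints in at least one bag. Running intersection: for every vertex, the bags containing it form a connected subtree. All three properties hold, so this is a valid tree decomposition of width max|bag| − 1 = 2, and hence tw(G) ≤ 2.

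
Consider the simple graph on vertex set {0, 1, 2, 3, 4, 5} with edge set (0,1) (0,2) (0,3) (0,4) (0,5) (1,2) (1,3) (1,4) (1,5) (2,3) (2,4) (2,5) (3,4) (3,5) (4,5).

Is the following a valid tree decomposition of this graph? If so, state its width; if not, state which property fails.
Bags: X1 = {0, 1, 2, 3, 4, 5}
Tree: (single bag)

Yes; width 5.

Every vertex of G appears in some bag (union = {0, 1, 2, 3, 4, 5}); every edge is covered by a bag; and for each vertex v the set of bags containing v is connected in the bag tree. The decomposition is therefore valid. The largest bag has 6 vertices, so the width is 5.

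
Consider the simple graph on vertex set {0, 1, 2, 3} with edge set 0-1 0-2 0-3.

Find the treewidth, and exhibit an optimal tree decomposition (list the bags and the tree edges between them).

Treewidth 1.
One optimal decomposition is:
Bags: B1 = {0, 3}  B2 = {0, 1}  B3 = {0, 2}
Tree: B1–B2, B2–B3

Each bag holds 2 vertices, so the decomposition has width 1, which upper-bounds the treewidth. G has an edge, so its treewidth is at least 1. The upper and lower bounds meet at 1, so that is the treewidth.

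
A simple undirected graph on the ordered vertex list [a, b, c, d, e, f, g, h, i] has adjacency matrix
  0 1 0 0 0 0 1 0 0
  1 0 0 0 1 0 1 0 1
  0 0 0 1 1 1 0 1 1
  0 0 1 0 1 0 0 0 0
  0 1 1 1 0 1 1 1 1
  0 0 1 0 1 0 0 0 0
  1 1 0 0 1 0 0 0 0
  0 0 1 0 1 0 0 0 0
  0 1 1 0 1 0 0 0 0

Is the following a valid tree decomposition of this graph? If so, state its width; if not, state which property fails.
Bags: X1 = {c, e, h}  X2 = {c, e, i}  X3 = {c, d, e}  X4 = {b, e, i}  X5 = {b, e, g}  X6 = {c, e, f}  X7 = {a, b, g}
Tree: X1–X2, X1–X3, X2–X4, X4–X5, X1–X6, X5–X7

Every vertex of G appears in some bag (union = {a, b, c, d, e, f, g, h, i}); every edge is covered by a bag; and for each vertex v the set of bags containing v is connected in the bag tree. The decomposition is therefore valid. The largest bag has 3 vertices, so the width is 2.

Yes; width 2.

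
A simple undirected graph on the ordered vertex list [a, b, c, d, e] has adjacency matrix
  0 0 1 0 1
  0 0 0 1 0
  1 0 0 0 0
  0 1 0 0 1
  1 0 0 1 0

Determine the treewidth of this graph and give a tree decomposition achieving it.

Treewidth 1.
Bags: B1 = {b, d}  B2 = {d, e}  B3 = {a, e}  B4 = {a, c}
Tree: B1–B2, B2–B3, B3–B4

The largest bag has 2 vertices, giving width 1; this decomposition certifies tw(G) ≤ 1. Any graph with an edge has treewidth ≥ 1, and G has the edge b–d. The upper and lower bounds meet at 1, so that is the treewidth.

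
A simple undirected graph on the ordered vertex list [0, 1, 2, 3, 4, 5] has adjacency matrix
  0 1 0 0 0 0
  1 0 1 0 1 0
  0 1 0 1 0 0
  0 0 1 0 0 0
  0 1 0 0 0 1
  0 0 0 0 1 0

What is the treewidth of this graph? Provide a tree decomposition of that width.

Every bag has size at most 2, so the width is 2 − 1 = 1 and tw(G) ≤ 1. G has an edge, so its treewidth is at least 1. Therefore the treewidth is 1.

Treewidth 1.
One optimal decomposition is:
Bags: B1 = {1, 2}  B2 = {0, 1}  B3 = {1, 4}  B4 = {2, 3}  B5 = {4, 5}
Tree: B1–B2, B1–B3, B1–B4, B3–B5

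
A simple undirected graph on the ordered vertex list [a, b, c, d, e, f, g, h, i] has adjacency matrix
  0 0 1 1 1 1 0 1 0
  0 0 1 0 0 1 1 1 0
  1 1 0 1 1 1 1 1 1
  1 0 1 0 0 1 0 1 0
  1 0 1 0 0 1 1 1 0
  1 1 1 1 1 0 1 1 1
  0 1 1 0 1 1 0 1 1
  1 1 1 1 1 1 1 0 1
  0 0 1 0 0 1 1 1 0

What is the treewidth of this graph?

A width-4 tree decomposition is:
Bags: B1 = {c, e, f, g, h}  B2 = {c, f, g, h, i}  B3 = {b, c, f, g, h}  B4 = {a, c, e, f, h}  B5 = {a, c, d, f, h}
Tree: B1–B2, B1–B3, B1–B4, B4–B5
Every bag has size at most 5, so the width is 5 − 1 = 4 and tw(G) ≤ 4. On the other hand G contains the 5-clique {a, c, d, f, h}. A clique must lie in a single bag of any decomposition, so no decomposition can have width below 4. The upper and lower bounds meet at 4, so that is the treewidth.

4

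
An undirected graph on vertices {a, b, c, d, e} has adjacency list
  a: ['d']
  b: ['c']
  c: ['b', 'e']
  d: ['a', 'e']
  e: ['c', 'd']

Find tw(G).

A width-1 tree decomposition is:
Bags: B1 = {b, c}  B2 = {c, e}  B3 = {d, e}  B4 = {a, d}
Tree: B1–B2, B2–B3, B3–B4
Each bag holds 2 vertices, so the decomposition has width 1, which upper-bounds the treewidth. G has an edge, so its treewidth is at least 1. Combining the bounds, tw(G) = 1.

1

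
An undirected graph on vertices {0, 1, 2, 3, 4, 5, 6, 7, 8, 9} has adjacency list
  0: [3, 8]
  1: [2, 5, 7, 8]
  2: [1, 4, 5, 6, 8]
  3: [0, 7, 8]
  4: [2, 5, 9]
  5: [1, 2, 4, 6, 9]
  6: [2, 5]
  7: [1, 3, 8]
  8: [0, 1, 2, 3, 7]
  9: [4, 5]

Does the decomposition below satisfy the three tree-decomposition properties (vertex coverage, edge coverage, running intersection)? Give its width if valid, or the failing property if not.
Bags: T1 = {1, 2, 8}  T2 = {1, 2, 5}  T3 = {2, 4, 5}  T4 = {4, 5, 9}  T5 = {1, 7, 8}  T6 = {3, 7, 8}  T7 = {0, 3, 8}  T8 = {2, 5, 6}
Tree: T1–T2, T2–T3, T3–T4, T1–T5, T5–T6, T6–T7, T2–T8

Yes; width 2.

Vertex coverage: the bags together contain {0, 1, 2, 3, 4, 5, 6, 7, 8, 9}, the full vertex set. Edge coverage: each edge of G has both endpoints in at least one bag. Running intersection: for every vertex, the bags containing it form a connected subtree. All three properties hold, so this is a valid tree decomposition of width max|bag| − 1 = 2, and hence tw(G) ≤ 2.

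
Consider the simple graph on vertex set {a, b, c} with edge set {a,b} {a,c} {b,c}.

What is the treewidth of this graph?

2

A width-2 tree decomposition is:
Bags: B1 = {a, b, c}
Tree: (single bag)
A single bag containing all 3 vertices is trivially a valid decomposition of width 2. Conversely, {a, b, c} is a clique of size 3, and the vertices of any clique must share a bag in every tree decomposition; so some bag has ≥ 3 vertices and tw(G) ≥ 2. The upper and lower bounds meet at 2, so that is the treewidth.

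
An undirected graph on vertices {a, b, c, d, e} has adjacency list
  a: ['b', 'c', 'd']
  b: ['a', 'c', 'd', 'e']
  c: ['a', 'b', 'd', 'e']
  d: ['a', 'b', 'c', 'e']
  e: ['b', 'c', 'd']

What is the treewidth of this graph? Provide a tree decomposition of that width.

Treewidth 3.
Bags: B1 = {b, c, d, e}  B2 = {a, b, c, d}
Tree: B1–B2

Each bag holds 4 vertices, so the decomposition has width 3, which upper-bounds the treewidth. On the other hand G contains the 4-clique {b, c, d, e}. A clique must lie in a single bag of any decomposition, so no decomposition can have width below 3. The upper and lower bounds meet at 3, so that is the treewidth.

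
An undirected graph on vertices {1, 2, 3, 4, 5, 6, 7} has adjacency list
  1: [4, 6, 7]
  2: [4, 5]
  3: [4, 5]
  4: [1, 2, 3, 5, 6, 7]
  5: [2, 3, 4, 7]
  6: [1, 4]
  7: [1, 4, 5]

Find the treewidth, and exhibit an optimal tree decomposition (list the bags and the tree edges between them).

The largest bag has 3 vertices, giving width 2; this decomposition certifies tw(G) ≤ 2. For the lower bound, the 3 vertices {1, 4, 6} are pairwise adjacent, and any tree decomposition puts a clique entirely inside one bag — forcing width ≥ 2. The upper and lower bounds meet at 2, so that is the treewidth.

Treewidth 2.
Bags: B1 = {4, 5, 7}  B2 = {1, 4, 7}  B3 = {2, 4, 5}  B4 = {3, 4, 5}  B5 = {1, 4, 6}
Tree: B1–B2, B1–B3, B3–B4, B2–B5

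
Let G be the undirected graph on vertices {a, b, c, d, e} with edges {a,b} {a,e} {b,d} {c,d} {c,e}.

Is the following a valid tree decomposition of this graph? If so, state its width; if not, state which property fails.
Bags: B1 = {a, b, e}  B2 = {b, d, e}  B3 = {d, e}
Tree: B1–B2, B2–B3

No — vertex c appears in no bag.

A tree decomposition must satisfy three properties: every vertex lies in some bag; for every edge, both endpoints lie together in some bag; and for every vertex, the bags containing it form a connected subtree. Here vertex c appears in no bag, so the decomposition is invalid.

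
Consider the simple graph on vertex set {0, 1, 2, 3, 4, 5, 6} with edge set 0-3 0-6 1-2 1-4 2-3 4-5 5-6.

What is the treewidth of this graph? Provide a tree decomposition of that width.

Every bag has size at most 3, so the width is 3 − 1 = 2 and tw(G) ≤ 2. The edges 5–4–1–2–3–0–6–5 form a cycle, so G is not a tree and its treewidth is at least 2. Therefore the treewidth is 2.

Treewidth 2.
Bags: B1 = {1, 4, 5}  B2 = {1, 2, 5}  B3 = {2, 3, 5}  B4 = {0, 3, 5}  B5 = {0, 5, 6}
Tree: B1–B2, B2–B3, B3–B4, B4–B5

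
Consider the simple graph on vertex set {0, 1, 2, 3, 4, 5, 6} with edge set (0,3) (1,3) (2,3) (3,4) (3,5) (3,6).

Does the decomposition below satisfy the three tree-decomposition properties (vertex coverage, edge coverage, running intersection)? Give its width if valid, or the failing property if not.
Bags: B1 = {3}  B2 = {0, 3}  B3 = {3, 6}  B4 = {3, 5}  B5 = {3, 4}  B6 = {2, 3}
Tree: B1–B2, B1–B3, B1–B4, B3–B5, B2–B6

A tree decomposition must satisfy three properties: every vertex lies in some bag; for every edge, both endpoints lie together in some bag; and for every vertex, the bags containing it form a connected subtree. Here vertex 1 appears in no bag, so the decomposition is invalid.

No — vertex 1 appears in no bag.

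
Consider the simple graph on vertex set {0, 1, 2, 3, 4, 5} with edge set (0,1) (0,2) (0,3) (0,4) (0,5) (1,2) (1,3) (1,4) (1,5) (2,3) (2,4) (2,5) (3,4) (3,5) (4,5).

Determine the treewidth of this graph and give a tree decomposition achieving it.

With just one bag of size 6, the width is 6 − 1 = 5, so tw(G) ≤ 5. For the lower bound, the 6 vertices {0, 1, 2, 3, 4, 5} are pairwise adjacent, and any tree decomposition puts a clique entirely inside one bag — forcing width ≥ 5. The upper and lower bounds meet at 5, so that is the treewidth.

Treewidth 5.
Bags: B1 = {0, 1, 2, 3, 4, 5}
Tree: (single bag)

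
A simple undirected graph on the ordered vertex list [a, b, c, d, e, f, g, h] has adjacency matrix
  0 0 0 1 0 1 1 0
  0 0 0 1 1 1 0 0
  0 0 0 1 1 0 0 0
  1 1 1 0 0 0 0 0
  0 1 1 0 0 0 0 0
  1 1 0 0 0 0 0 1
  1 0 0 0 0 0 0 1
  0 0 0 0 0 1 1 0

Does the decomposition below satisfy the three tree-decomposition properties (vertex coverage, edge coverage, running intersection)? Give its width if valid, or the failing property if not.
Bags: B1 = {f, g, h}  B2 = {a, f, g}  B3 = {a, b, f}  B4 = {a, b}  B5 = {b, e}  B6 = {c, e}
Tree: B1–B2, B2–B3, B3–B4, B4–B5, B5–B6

No — vertex d appears in no bag.

A tree decomposition must satisfy three properties: every vertex lies in some bag; for every edge, both endpoints lie together in some bag; and for every vertex, the bags containing it form a connected subtree. Here vertex d appears in no bag, so the decomposition is invalid.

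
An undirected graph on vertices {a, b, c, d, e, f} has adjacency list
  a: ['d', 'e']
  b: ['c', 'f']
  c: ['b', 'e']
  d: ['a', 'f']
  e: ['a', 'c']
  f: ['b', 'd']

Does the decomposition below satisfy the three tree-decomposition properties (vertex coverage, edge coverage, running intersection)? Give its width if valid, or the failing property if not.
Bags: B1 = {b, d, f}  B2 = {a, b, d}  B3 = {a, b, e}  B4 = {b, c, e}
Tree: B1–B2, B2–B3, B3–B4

Yes; width 2.

Vertex coverage: the bags together contain {a, b, c, d, e, f}, the full vertex set. Edge coverage: each edge of G has both endpoints in at least one bag. Running intersection: for every vertex, the bags containing it form a connected subtree. All three properties hold, so this is a valid tree decomposition of width max|bag| − 1 = 2, and hence tw(G) ≤ 2.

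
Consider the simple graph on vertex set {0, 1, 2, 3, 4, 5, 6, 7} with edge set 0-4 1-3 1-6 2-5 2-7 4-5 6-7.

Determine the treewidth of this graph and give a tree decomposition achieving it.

Treewidth 1.
Bags: B1 = {0, 4}  B2 = {4, 5}  B3 = {2, 5}  B4 = {2, 7}  B5 = {6, 7}  B6 = {1, 6}  B7 = {1, 3}
Tree: B1–B2, B2–B3, B3–B4, B4–B5, B5–B6, B6–B7

Every bag has size at most 2, so the width is 2 − 1 = 1 and tw(G) ≤ 1. Any graph with an edge has treewidth ≥ 1, and G has the edge 0–4. Therefore the treewidth is 1.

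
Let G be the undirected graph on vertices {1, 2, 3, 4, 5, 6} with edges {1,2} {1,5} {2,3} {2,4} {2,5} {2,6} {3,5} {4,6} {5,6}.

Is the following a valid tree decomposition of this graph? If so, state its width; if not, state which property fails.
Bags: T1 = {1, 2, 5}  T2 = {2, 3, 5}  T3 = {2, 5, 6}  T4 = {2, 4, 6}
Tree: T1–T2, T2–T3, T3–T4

Every vertex of G appears in some bag (union = {1, 2, 3, 4, 5, 6}); every edge is covered by a bag; and for each vertex v the set of bags containing v is connected in the bag tree. The decomposition is therefore valid. The largest bag has 3 vertices, so the width is 2.

Yes; width 2.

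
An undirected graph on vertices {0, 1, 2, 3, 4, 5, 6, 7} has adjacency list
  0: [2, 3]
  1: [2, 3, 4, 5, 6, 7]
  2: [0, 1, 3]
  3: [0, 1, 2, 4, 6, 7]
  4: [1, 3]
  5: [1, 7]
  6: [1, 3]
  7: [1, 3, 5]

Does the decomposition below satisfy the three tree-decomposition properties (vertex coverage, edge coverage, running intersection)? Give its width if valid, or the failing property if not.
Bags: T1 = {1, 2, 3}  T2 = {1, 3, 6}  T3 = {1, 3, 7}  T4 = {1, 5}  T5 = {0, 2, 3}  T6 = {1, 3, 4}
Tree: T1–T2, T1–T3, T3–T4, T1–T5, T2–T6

A tree decomposition must satisfy three properties: every vertex lies in some bag; for every edge, both endpoints lie together in some bag; and for every vertex, the bags containing it form a connected subtree. Here edge (7,5) lies in no bag, so the decomposition is invalid.

No — edge (7,5) lies in no bag.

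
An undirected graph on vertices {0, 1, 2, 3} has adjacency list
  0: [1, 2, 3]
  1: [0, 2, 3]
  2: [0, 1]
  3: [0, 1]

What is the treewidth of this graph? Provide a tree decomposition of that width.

Every bag has size at most 3, so the width is 3 − 1 = 2 and tw(G) ≤ 2. Conversely, {0, 1, 2} is a clique of size 3, and the vertices of any clique must share a bag in every tree decomposition; so some bag has ≥ 3 vertices and tw(G) ≥ 2. Combining the bounds, tw(G) = 2.

Treewidth 2.
One optimal decomposition is:
Bags: B1 = {0, 1, 2}  B2 = {0, 1, 3}
Tree: B1–B2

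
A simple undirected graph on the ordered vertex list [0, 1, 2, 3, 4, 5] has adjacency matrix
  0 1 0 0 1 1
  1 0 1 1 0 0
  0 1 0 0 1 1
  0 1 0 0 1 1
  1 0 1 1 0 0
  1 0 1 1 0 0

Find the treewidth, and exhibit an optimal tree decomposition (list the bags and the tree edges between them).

Each bag holds 4 vertices, so the decomposition has width 3, which upper-bounds the treewidth. For the lower bound: the 4 vertex sets {1,3}, {0,5}, {2}, {4} are disjoint, each induces a connected subgraph, and every pair is joined by at least one edge of G. Contracting each set to a single vertex therefore yields K_{4} as a minor, and since treewidth is minor-monotone, tw(G) ≥ tw(K_{4}) = 3. Therefore the treewidth is 3.

Treewidth 3.
One such decomposition:
Bags: B1 = {0, 1, 2, 3}  B2 = {0, 2, 3, 5}  B3 = {0, 2, 3, 4}
Tree: B1–B2, B2–B3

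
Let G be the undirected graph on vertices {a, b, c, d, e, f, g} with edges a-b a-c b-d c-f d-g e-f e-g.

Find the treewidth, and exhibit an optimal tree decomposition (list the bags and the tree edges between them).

Every bag has size at most 3, so the width is 3 − 1 = 2 and tw(G) ≤ 2. For the lower bound, G contains the cycle c–f–e–g–d–b–a–c, so G is not a forest; only forests have treewidth ≤ 1, hence tw(G) ≥ 2. Combining the bounds, tw(G) = 2.

Treewidth 2.
Bags: B1 = {c, e, f}  B2 = {c, e, g}  B3 = {c, d, g}  B4 = {b, c, d}  B5 = {a, b, c}
Tree: B1–B2, B2–B3, B3–B4, B4–B5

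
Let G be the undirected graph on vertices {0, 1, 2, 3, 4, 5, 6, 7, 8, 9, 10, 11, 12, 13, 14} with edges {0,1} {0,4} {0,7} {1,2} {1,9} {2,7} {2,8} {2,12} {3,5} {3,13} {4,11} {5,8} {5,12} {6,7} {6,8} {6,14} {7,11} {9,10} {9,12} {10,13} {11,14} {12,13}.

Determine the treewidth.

A width-3 tree decomposition is:
Bags: B1 = {3, 5, 10, 13}  B2 = {5, 10, 12, 13}  B3 = {5, 9, 10, 12}  B4 = {5, 8, 9, 12}  B5 = {2, 8, 9, 12}  B6 = {1, 2, 8, 9}  B7 = {1, 2, 6, 8}  B8 = {1, 2, 6, 7}  B9 = {0, 1, 6, 7}  B10 = {0, 6, 7, 14}  B11 = {0, 7, 11, 14}  B12 = {0, 4, 11, 14}
Tree: B1–B2, B2–B3, B3–B4, B4–B5, B5–B6, B6–B7, B7–B8, B8–B9, B9–B10, B10–B11, B11–B12
Every bag has size at most 4, so the width is 4 − 1 = 3 and tw(G) ≤ 3. For the lower bound: the 4 vertex sets {3,10,13}, {5}, {12}, {1,2,8,9} are disjoint, each induces a connected subgraph, and every pair is joined by at least one edge of G. Contracting each set to a single vertex therefore yields K_{4} as a minor, and since treewidth is minor-monotone, tw(G) ≥ tw(K_{4}) = 3. Combining the bounds, tw(G) = 3.

3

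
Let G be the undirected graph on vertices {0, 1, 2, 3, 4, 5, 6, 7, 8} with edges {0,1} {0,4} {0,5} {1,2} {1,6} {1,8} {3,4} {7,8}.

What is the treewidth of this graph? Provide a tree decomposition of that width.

Treewidth 1.
One optimal decomposition is:
Bags: B1 = {7, 8}  B2 = {1, 8}  B3 = {1, 2}  B4 = {0, 1}  B5 = {1, 6}  B6 = {0, 4}  B7 = {0, 5}  B8 = {3, 4}
Tree: B1–B2, B2–B3, B3–B4, B4–B5, B4–B6, B6–B7, B6–B8

Every bag has size at most 2, so the width is 2 − 1 = 1 and tw(G) ≤ 1. G has an edge, so its treewidth is at least 1. Combining the bounds, tw(G) = 1.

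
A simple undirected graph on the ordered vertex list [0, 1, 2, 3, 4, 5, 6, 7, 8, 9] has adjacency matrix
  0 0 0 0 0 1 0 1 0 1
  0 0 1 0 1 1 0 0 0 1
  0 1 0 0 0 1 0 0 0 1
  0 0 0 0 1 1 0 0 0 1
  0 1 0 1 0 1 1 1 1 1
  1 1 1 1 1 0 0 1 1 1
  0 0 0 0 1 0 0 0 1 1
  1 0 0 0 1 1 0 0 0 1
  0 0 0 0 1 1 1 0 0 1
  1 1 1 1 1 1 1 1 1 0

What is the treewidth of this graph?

3

A width-3 tree decomposition is:
Bags: B1 = {3, 4, 5, 9}  B2 = {1, 4, 5, 9}  B3 = {4, 5, 7, 9}  B4 = {1, 2, 5, 9}  B5 = {4, 5, 8, 9}  B6 = {4, 6, 8, 9}  B7 = {0, 5, 7, 9}
Tree: B1–B2, B2–B3, B2–B4, B2–B5, B5–B6, B3–B7
The largest bag has 4 vertices, giving width 3; this decomposition certifies tw(G) ≤ 3. On the other hand G contains the 4-clique {0, 5, 7, 9}. A clique must lie in a single bag of any decomposition, so no decomposition can have width below 3. The upper and lower bounds meet at 3, so that is the treewidth.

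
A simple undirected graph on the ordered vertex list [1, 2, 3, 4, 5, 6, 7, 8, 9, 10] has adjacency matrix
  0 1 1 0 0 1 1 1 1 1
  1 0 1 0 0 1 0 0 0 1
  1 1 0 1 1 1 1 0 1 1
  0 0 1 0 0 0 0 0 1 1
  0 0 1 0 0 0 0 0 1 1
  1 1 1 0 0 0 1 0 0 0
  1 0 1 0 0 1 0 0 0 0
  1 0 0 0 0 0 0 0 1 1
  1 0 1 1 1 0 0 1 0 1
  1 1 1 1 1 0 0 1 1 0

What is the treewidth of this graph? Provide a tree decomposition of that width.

Treewidth 3.
Bags: B1 = {3, 4, 9, 10}  B2 = {1, 3, 9, 10}  B3 = {1, 2, 3, 10}  B4 = {1, 2, 3, 6}  B5 = {1, 3, 6, 7}  B6 = {3, 5, 9, 10}  B7 = {1, 8, 9, 10}
Tree: B1–B2, B2–B3, B3–B4, B4–B5, B1–B6, B2–B7

Each bag holds 4 vertices, so the decomposition has width 3, which upper-bounds the treewidth. Conversely, {1, 8, 9, 10} is a clique of size 4, and the vertices of any clique must share a bag in every tree decomposition; so some bag has ≥ 4 vertices and tw(G) ≥ 3. Combining the bounds, tw(G) = 3.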